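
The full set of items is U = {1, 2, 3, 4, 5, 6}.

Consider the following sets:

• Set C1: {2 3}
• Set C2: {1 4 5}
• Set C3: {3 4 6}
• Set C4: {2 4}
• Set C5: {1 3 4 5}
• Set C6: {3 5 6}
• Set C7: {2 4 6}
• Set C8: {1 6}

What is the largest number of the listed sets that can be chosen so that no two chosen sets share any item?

2

C4, C8 are pairwise disjoint (C4={2,4}; C8={1,6}).
Every remaining set overlaps one of these, and no 3 of the listed sets are pairwise disjoint, so 2 is the maximum.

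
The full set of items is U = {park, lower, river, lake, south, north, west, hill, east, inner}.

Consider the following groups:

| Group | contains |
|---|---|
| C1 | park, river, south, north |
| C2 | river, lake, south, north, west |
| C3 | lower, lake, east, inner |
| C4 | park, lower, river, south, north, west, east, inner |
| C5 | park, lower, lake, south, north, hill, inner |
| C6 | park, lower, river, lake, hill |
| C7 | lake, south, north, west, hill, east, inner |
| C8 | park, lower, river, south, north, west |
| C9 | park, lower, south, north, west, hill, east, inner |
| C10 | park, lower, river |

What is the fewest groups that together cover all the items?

2

C7 and C10 cover everything between them: the union {park, lower, river, lake, south, north, west, hill, east, inner} is all of U.
No single group has all 10 items (the largest, C4, has 8), so 2 is optimal.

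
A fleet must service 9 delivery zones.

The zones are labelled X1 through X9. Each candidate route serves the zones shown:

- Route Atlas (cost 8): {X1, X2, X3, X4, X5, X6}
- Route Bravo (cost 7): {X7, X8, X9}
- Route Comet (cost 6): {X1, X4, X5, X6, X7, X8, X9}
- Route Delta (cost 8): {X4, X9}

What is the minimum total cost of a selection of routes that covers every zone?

14

Atlas, Comet together cover every zone (Atlas ∪ Comet = {X1, X2, X3, X4, X5, X6, X7, X8, X9}); total cost 8 + 6 = 14.
No covering selection has total cost below 14.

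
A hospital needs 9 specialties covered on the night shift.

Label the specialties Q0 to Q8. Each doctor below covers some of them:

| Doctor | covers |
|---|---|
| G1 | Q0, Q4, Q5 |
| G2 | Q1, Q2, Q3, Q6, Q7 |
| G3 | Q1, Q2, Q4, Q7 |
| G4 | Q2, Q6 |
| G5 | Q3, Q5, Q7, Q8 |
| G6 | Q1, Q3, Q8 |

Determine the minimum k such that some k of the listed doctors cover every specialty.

Take {G1, G2, G6}. Their union is {Q0, Q1, Q2, Q3, Q4, Q5, Q6, Q7, Q8}, which is all 9 specialties.
Only G1 contains Q0, so G1 is forced; the remaining 6 specialties need at least 2 more doctors (each remaining doctor adds at most 5) — so at least 3 doctors are needed, and 3 is optimal.

3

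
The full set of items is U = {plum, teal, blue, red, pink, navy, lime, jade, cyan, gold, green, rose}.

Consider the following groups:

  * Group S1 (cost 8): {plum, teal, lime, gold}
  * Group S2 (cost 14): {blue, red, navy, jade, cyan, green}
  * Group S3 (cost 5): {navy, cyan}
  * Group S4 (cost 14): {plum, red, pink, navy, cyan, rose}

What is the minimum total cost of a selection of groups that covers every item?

36

S1, S2, S4 together cover every item (S1 ∪ S2 ∪ S4 = {plum, teal, blue, red, pink, navy, lime, jade, cyan, gold, green, rose}); total cost 8 + 14 + 14 = 36.
No covering selection has total cost below 36.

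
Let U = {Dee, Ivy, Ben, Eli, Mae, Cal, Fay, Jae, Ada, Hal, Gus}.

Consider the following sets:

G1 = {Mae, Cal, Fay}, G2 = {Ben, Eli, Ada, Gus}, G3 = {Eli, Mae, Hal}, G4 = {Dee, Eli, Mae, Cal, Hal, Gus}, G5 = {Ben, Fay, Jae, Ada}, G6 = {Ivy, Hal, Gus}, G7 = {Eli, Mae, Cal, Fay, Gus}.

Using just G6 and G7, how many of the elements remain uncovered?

Union of G6, G7 = {Ivy, Eli, Mae, Cal, Fay, Hal, Gus}.
Not covered: Dee, Ben, Jae, Ada — 4 elements.

4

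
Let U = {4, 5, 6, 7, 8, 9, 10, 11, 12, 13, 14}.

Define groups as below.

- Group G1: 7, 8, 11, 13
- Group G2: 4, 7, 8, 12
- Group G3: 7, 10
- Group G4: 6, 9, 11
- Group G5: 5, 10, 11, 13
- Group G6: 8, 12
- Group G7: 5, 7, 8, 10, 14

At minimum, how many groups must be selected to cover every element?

G2 and G4 and G5 and G7 together: G2 ∪ G4 ∪ G5 ∪ G7 = {4, 5, 6, 7, 8, 9, 10, 11, 12, 13, 14} — every element is covered.
No 3 of the 7 groups cover everything (all 35 combinations miss at least one element), so 4 is optimal.

4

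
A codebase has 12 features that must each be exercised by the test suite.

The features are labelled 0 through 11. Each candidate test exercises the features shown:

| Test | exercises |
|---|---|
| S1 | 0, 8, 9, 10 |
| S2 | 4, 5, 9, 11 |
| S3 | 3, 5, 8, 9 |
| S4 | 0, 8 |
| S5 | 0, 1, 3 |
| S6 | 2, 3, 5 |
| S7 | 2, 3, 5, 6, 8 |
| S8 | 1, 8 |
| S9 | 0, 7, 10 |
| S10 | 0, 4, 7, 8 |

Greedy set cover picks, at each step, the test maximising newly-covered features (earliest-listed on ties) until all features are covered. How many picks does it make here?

Greedy: pick S7 (covers 5 new) → pick S1 (covers 3 new) → pick S2 (covers 2 new) → pick S5 (covers 1 new) → pick S9 (covers 1 new). Total picks: 5.
(The true minimum cover uses only 4 tests, so greedy is not optimal here.)

5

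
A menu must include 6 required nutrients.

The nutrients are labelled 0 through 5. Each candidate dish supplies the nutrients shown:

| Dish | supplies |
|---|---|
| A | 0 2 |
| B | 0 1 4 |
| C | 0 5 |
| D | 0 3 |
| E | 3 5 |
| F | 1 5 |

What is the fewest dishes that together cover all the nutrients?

Take {A, B, E}. Their union is {0, 1, 2, 3, 4, 5}, which is all 6 nutrients.
Only A contains 2, so A is forced; the remaining 4 nutrients need at least 2 more dishes (each remaining dish adds at most 2) — so at least 3 dishes are needed, and 3 is optimal.

3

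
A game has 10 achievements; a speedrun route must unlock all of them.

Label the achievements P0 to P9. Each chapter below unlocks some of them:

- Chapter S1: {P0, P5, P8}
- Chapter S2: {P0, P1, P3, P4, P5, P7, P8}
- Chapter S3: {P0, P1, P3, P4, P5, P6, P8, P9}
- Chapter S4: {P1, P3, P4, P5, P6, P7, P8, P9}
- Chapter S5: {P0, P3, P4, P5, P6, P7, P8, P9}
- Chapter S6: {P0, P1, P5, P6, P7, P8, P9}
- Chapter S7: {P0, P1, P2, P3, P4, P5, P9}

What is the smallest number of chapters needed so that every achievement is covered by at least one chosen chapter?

Take {S4, S7}. Their union is {P0, P1, P2, P3, P4, P5, P6, P7, P8, P9}, which is all 10 achievements.
No single chapter has all 10 achievements (the largest, S3, has 8), so 2 is optimal.

2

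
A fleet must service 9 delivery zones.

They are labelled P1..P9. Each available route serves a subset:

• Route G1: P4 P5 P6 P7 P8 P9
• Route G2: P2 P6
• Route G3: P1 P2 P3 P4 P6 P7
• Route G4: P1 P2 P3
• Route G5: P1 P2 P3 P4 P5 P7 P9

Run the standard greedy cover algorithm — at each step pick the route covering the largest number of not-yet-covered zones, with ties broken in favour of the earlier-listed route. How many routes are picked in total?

2

Greedy: pick G5 (covers 7 new) → pick G1 (covers 2 new). Total picks: 2.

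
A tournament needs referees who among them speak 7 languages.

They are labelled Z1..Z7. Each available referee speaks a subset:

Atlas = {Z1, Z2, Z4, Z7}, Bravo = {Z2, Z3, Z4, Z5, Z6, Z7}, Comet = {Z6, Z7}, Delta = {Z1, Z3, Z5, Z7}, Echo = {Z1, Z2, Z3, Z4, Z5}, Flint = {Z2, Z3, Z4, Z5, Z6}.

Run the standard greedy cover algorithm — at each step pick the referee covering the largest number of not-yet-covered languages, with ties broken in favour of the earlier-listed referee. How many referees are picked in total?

Greedy: pick Bravo (covers 6 new) → pick Atlas (covers 1 new). Total picks: 2.

2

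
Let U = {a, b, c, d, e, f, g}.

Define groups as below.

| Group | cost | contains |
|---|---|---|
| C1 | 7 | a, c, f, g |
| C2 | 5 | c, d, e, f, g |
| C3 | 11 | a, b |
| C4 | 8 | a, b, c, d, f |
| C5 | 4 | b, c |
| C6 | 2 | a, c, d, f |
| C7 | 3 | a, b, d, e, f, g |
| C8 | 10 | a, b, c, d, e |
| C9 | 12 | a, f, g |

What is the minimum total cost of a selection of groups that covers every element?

C6, C7 together cover every element (C6 ∪ C7 = {a, b, c, d, e, f, g}); total cost 2 + 3 = 5.
No covering selection has total cost below 5.

5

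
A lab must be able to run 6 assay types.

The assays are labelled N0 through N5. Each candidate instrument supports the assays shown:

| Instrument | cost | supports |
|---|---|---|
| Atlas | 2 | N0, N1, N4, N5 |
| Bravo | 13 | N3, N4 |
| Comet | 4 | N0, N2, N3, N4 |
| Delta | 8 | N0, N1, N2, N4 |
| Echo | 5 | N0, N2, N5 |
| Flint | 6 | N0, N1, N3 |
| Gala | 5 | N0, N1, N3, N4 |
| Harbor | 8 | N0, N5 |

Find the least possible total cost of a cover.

6

Atlas, Comet together cover every assay (Atlas ∪ Comet = {N0, N1, N2, N3, N4, N5}); total cost 2 + 4 = 6.
No covering selection has total cost below 6.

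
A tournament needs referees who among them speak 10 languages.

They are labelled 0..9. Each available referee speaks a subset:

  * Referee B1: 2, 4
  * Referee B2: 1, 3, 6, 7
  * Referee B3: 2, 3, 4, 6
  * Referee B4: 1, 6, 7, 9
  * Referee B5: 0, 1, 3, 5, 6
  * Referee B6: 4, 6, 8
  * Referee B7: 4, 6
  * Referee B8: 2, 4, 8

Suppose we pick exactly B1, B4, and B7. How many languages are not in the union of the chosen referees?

4

Union of B1, B4, B7 = {1, 2, 4, 6, 7, 9}.
Not covered: 0, 3, 5, 8 — 4 languages.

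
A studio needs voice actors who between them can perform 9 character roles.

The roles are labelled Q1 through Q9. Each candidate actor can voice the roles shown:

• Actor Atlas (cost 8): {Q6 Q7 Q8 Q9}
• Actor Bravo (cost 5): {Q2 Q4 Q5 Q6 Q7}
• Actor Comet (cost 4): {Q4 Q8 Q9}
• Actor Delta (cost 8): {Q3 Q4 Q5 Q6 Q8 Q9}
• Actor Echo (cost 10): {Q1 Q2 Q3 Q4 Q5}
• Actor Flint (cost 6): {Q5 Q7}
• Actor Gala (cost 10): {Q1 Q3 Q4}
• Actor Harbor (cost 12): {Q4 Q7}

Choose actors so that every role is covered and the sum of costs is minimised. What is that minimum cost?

Atlas, Echo together cover every role (Atlas ∪ Echo = {Q1, Q2, Q3, Q4, Q5, Q6, Q7, Q8, Q9}); total cost 8 + 10 = 18.
The greedy pick Bravo, Comet, Echo costs 19; no covering selection beats 18.

18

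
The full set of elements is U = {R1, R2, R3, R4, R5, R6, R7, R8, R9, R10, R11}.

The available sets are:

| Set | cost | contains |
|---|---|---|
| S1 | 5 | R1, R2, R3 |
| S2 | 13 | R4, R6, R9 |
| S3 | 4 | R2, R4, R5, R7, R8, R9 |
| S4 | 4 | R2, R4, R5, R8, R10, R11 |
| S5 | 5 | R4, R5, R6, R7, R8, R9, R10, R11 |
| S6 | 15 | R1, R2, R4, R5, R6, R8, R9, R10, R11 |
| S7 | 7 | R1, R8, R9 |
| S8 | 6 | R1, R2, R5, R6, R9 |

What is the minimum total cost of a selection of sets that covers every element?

S1, S5 together cover every element (S1 ∪ S5 = {R1, R2, R3, R4, R5, R6, R7, R8, R9, R10, R11}); total cost 5 + 5 = 10.
No covering selection has total cost below 10.

10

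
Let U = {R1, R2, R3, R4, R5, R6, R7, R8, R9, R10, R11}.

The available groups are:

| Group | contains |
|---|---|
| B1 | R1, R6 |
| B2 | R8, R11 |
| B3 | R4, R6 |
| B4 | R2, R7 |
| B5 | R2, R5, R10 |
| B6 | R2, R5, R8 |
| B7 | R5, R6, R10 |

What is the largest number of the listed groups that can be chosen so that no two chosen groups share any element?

3

B2, B4, B7 are pairwise disjoint (B2={R8,R11}; B4={R2,R7}; B7={R5,R6,R10}).
Every remaining group overlaps one of these, and no 4 of the listed groups are pairwise disjoint, so 3 is the maximum.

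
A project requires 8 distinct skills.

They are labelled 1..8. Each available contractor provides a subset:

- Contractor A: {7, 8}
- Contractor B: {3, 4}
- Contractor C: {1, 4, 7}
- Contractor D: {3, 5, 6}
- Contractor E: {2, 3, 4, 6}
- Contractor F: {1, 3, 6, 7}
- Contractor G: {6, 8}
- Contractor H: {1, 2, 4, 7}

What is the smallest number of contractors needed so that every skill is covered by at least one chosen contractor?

3

A and D and H together: A ∪ D ∪ H = {1, 2, 3, 4, 5, 6, 7, 8} — every skill is covered.
Only D contains 5, so D is forced; the remaining 5 skills need at least 2 more contractors (each remaining contractor adds at most 4) — so at least 3 contractors are needed, and 3 is optimal.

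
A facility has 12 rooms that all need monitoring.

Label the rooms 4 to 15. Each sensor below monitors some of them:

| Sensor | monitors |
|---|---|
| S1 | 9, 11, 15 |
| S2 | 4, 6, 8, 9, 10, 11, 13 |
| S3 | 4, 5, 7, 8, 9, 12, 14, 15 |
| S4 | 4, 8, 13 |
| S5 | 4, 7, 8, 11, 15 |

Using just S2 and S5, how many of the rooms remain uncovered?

3

Union of S2, S5 = {4, 6, 7, 8, 9, 10, 11, 13, 15}.
Not covered: 5, 12, 14 — 3 rooms.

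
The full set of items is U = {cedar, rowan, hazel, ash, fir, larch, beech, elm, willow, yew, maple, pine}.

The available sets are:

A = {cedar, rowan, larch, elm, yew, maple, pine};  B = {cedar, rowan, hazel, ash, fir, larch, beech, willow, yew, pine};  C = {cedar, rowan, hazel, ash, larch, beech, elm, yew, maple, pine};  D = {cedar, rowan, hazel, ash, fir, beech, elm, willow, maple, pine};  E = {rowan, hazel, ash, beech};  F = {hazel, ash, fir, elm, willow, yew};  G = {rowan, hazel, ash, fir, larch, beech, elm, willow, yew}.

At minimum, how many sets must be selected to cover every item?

2

Take {A, D}. Their union is {cedar, rowan, hazel, ash, fir, larch, beech, elm, willow, yew, maple, pine}, which is all 12 items.
No single set has all 12 items (the largest, B, has 10), so 2 is optimal.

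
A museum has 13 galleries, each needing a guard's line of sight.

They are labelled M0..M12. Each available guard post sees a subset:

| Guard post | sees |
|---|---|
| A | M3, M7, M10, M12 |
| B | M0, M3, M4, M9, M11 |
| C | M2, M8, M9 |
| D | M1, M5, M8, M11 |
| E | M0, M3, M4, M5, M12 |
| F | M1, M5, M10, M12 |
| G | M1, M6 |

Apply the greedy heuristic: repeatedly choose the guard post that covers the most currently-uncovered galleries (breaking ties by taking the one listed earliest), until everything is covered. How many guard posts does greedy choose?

5

Greedy: pick B (covers 5 new) → pick F (covers 4 new) → pick C (covers 2 new) → pick A (covers 1 new) → pick G (covers 1 new). Total picks: 5.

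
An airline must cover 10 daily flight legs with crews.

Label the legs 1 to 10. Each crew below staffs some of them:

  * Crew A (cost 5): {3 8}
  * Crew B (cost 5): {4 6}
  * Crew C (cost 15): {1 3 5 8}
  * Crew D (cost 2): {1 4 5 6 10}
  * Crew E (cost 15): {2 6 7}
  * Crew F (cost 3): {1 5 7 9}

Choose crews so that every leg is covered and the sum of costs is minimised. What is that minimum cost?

25

A, D, E, F together cover every leg (A ∪ D ∪ E ∪ F = {1, 2, 3, 4, 5, 6, 7, 8, 9, 10}); total cost 5 + 2 + 15 + 3 = 25.
No covering selection has total cost below 25.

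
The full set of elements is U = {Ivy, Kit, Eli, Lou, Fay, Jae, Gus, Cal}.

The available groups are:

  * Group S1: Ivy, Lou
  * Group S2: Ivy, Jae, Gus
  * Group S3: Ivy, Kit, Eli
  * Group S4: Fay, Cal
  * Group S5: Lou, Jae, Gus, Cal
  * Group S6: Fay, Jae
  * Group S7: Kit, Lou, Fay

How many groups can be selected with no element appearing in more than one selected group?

S1, S6 are pairwise disjoint (S1={Ivy,Lou}; S6={Fay,Jae}).
Every remaining group overlaps one of these, and no 3 of the listed groups are pairwise disjoint, so 2 is the maximum.

2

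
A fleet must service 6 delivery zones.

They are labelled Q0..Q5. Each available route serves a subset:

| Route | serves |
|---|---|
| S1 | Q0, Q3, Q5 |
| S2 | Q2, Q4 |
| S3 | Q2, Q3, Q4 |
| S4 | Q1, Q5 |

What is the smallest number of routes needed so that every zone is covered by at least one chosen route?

S1 and S3 and S4 together: S1 ∪ S3 ∪ S4 = {Q0, Q1, Q2, Q3, Q4, Q5} — every zone is covered.
Only S1 contains Q0, so S1 is forced; the remaining 3 zones need at least 2 more routes (each remaining route adds at most 2) — so at least 3 routes are needed, and 3 is optimal.

3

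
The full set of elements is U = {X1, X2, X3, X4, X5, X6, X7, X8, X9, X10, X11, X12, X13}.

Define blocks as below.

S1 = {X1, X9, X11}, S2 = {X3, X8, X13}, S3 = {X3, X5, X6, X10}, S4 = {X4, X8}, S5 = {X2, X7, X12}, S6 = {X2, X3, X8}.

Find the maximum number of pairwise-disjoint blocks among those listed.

4

S1, S3, S4, S5 are pairwise disjoint (S1={X1,X9,X11}; S3={X3,X5,X6,X10}; S4={X4,X8}; S5={X2,X7,X12}).
Every remaining block overlaps one of these, and no 5 of the listed blocks are pairwise disjoint, so 4 is the maximum.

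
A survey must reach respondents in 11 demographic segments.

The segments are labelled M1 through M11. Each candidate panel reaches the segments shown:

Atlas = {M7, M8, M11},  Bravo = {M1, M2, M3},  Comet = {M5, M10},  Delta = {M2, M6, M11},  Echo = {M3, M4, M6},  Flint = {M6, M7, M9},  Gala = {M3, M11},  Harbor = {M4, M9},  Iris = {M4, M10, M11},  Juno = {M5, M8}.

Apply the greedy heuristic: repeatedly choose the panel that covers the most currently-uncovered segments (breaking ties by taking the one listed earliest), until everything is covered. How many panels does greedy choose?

5

Greedy: pick Atlas (covers 3 new) → pick Bravo (covers 3 new) → pick Comet (covers 2 new) → pick Echo (covers 2 new) → pick Flint (covers 1 new). Total picks: 5.
(The true minimum cover uses only 4 panels, so greedy is not optimal here.)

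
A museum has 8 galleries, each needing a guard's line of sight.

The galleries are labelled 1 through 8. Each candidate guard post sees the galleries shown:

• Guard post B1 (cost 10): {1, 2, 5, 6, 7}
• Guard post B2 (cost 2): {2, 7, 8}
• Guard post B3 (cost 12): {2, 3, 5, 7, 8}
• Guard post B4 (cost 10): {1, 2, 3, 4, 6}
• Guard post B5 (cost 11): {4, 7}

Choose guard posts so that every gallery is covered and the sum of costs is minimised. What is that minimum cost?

22

B1, B2, B4 together cover every gallery (B1 ∪ B2 ∪ B4 = {1, 2, 3, 4, 5, 6, 7, 8}); total cost 10 + 2 + 10 = 22.
No covering selection has total cost below 22.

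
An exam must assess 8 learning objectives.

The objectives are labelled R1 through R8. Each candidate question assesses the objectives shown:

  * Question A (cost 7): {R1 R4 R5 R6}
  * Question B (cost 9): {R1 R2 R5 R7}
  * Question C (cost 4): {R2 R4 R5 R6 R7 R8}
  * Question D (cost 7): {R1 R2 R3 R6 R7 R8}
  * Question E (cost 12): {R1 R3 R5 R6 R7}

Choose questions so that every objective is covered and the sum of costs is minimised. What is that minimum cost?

C, D together cover every objective (C ∪ D = {R1, R2, R3, R4, R5, R6, R7, R8}); total cost 4 + 7 = 11.
No covering selection has total cost below 11.

11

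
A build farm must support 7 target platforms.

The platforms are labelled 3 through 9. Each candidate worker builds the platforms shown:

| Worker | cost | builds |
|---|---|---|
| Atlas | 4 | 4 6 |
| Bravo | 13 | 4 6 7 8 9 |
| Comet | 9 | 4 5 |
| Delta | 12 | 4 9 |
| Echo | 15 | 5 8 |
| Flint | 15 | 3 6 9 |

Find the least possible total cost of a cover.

37

Bravo, Comet, Flint together cover every platform (Bravo ∪ Comet ∪ Flint = {3, 4, 5, 6, 7, 8, 9}); total cost 13 + 9 + 15 = 37.
The greedy pick Atlas, Bravo, Comet, Flint costs 41; no covering selection beats 37.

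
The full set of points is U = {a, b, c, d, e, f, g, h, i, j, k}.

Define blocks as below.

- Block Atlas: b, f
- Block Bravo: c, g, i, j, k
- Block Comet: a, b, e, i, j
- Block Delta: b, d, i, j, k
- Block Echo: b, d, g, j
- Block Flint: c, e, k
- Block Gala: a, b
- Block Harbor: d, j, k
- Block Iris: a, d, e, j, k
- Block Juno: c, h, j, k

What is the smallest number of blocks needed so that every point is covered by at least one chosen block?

Atlas and Bravo and Iris and Juno together: Atlas ∪ Bravo ∪ Iris ∪ Juno = {a, b, c, d, e, f, g, h, i, j, k} — every point is covered.
No 3 of the 10 blocks cover everything (all 120 combinations miss at least one point), so 4 is optimal.

4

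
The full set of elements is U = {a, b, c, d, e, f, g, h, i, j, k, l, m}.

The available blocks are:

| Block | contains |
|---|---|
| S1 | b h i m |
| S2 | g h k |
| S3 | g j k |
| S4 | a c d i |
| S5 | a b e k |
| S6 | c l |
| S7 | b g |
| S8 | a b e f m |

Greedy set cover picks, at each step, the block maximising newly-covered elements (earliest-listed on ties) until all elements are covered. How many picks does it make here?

Greedy: pick S8 (covers 5 new) → pick S2 (covers 3 new) → pick S4 (covers 3 new) → pick S3 (covers 1 new) → pick S6 (covers 1 new). Total picks: 5.

5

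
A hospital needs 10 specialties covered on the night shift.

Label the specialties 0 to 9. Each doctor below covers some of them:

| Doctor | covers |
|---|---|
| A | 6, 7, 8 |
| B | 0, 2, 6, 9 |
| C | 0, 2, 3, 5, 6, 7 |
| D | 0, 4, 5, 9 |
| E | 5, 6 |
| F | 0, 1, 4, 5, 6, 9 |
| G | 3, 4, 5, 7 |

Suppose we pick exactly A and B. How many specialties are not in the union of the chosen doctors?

4

Union of A, B = {0, 2, 6, 7, 8, 9}.
Not covered: 1, 3, 4, 5 — 4 specialties.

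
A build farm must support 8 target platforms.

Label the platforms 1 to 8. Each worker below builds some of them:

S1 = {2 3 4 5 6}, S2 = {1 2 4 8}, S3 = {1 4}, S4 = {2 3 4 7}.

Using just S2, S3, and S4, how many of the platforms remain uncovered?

Union of S2, S3, S4 = {1, 2, 3, 4, 7, 8}.
Not covered: 5, 6 — 2 platforms.

2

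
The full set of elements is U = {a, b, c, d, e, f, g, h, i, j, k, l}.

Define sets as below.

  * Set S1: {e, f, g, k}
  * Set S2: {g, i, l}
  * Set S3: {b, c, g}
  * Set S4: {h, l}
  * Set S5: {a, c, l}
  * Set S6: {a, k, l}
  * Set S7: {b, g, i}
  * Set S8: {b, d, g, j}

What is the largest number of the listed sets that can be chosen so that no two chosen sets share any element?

S3, S4 are pairwise disjoint (S3={b,c,g}; S4={h,l}).
Every remaining set overlaps one of these, and no 3 of the listed sets are pairwise disjoint, so 2 is the maximum.

2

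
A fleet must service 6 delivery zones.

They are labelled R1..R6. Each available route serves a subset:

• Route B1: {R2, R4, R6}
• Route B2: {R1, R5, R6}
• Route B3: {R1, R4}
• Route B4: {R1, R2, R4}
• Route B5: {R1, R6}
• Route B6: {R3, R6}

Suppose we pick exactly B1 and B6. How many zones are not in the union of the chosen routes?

Union of B1, B6 = {R2, R3, R4, R6}.
Not covered: R1, R5 — 2 zones.

2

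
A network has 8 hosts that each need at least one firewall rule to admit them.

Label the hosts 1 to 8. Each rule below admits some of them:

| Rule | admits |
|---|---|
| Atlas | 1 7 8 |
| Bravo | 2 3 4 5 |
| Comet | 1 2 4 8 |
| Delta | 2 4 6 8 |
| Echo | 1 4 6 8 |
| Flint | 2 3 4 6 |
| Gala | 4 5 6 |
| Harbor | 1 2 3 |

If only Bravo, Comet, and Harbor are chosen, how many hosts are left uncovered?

Union of Bravo, Comet, Harbor = {1, 2, 3, 4, 5, 8}.
Not covered: 6, 7 — 2 hosts.

2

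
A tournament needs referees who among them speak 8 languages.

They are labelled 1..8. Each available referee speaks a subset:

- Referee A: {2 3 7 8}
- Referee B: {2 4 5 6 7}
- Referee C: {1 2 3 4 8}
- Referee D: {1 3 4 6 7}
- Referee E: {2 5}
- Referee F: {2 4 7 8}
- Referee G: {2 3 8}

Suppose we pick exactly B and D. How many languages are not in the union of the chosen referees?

Union of B, D = {1, 2, 3, 4, 5, 6, 7}.
Not covered: 8 — 1 language.

1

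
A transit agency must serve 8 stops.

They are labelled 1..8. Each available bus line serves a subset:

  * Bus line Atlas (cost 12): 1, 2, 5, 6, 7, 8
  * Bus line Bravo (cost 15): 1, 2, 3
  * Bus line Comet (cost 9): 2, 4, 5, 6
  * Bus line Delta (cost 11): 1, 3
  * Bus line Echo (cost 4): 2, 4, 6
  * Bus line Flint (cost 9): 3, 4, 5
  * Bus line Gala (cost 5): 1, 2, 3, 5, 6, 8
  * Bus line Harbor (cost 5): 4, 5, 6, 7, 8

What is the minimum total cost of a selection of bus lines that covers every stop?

Gala, Harbor together cover every stop (Gala ∪ Harbor = {1, 2, 3, 4, 5, 6, 7, 8}); total cost 5 + 5 = 10.
No covering selection has total cost below 10.

10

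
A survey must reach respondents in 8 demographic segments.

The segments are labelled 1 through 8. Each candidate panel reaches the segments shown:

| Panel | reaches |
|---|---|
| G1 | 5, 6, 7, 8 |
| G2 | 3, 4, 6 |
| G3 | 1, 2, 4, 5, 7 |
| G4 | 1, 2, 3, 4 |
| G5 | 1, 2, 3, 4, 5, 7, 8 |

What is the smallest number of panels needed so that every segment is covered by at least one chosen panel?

G1 and G5 together: G1 ∪ G5 = {1, 2, 3, 4, 5, 6, 7, 8} — every segment is covered.
No single panel has all 8 segments (the largest, G5, has 7), so 2 is optimal.

2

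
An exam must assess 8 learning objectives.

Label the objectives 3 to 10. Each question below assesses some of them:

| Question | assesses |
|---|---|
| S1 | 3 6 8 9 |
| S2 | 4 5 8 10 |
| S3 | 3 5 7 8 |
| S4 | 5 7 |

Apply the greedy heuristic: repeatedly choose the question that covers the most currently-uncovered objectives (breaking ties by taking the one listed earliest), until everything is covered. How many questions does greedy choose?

3

Greedy: pick S1 (covers 4 new) → pick S2 (covers 3 new) → pick S3 (covers 1 new). Total picks: 3.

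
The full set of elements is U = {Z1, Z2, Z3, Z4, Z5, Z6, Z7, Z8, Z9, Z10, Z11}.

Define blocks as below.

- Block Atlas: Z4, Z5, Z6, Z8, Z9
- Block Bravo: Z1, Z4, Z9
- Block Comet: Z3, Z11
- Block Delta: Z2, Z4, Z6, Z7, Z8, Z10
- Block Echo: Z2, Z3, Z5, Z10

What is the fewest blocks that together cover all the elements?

4

Take {Atlas, Bravo, Comet, Delta}. Their union is {Z1, Z2, Z3, Z4, Z5, Z6, Z7, Z8, Z9, Z10, Z11}, which is all 11 elements.
Only Delta contains Z7, so Delta is forced; the remaining 5 elements need at least 3 more blocks (each remaining block adds at most 2) — so at least 4 blocks are needed, and 4 is optimal.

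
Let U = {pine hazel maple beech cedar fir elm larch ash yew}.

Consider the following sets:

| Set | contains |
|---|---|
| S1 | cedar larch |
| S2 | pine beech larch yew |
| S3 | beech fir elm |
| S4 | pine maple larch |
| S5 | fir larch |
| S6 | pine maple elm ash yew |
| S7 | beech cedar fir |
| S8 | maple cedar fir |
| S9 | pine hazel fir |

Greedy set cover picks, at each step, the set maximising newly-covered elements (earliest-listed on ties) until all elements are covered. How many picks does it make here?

Greedy: pick S6 (covers 5 new) → pick S7 (covers 3 new) → pick S1 (covers 1 new) → pick S9 (covers 1 new). Total picks: 4.

4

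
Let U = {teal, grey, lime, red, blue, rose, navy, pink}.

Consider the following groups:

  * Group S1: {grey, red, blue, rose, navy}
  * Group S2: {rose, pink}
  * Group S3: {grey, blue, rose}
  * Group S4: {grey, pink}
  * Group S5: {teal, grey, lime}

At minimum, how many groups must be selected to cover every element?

3

Take {S1, S2, S5}. Their union is {teal, grey, lime, red, blue, rose, navy, pink}, which is all 8 elements.
Only S5 contains teal, so S5 is forced; the remaining 5 elements need at least 2 more groups (each remaining group adds at most 4) — so at least 3 groups are needed, and 3 is optimal.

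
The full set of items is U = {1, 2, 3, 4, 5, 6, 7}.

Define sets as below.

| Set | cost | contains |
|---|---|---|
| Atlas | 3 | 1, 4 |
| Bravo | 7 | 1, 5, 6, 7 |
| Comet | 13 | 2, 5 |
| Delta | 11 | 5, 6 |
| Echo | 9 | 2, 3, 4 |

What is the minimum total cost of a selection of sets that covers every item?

16

Bravo, Echo together cover every item (Bravo ∪ Echo = {1, 2, 3, 4, 5, 6, 7}); total cost 7 + 9 = 16.
The greedy pick Atlas, Bravo, Echo costs 19; no covering selection beats 16.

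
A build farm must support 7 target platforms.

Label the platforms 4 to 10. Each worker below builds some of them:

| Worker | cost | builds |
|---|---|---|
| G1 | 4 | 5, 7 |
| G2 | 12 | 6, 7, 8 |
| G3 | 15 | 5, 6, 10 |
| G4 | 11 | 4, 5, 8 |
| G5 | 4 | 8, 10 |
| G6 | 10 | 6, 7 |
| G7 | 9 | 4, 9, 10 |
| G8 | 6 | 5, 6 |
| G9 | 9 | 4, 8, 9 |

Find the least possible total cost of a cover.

G1, G5, G7, G8 together cover every platform (G1 ∪ G5 ∪ G7 ∪ G8 = {4, 5, 6, 7, 8, 9, 10}); total cost 4 + 4 + 9 + 6 = 23.
No covering selection has total cost below 23.

23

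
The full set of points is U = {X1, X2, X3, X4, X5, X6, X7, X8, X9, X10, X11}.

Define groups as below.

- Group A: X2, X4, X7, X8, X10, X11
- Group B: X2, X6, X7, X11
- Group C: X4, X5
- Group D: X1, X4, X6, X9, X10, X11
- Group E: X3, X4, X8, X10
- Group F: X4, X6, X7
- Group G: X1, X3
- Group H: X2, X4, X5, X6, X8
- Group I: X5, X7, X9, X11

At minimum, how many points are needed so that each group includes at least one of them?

Take T = {X3, X4, X7}. Each listed group contains at least one of these, so T is a hitting set of size 3.
The groups B, C, G are pairwise disjoint, so any hitting set needs a separate point for each — at least 3. Hence 3 is optimal.

3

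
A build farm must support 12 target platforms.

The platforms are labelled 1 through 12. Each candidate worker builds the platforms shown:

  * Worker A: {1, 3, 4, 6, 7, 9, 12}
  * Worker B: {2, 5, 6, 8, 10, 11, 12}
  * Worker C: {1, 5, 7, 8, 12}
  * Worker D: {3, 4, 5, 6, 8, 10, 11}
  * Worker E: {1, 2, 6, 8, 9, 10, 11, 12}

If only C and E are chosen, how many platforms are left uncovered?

2

Union of C, E = {1, 2, 5, 6, 7, 8, 9, 10, 11, 12}.
Not covered: 3, 4 — 2 platforms.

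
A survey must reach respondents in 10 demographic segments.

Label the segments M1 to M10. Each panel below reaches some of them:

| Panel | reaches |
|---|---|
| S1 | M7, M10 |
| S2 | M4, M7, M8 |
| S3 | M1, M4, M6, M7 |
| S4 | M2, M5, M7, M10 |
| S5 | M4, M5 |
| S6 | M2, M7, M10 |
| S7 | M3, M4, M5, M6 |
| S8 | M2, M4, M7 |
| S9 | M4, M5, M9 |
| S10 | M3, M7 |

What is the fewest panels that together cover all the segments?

S2 and S3 and S6 and S7 and S9 together: S2 ∪ S3 ∪ S6 ∪ S7 ∪ S9 = {M1, M2, M3, M4, M5, M6, M7, M8, M9, M10} — every segment is covered.
No 4 of the 10 panels cover everything (all 210 combinations miss at least one segment), so 5 is optimal.

5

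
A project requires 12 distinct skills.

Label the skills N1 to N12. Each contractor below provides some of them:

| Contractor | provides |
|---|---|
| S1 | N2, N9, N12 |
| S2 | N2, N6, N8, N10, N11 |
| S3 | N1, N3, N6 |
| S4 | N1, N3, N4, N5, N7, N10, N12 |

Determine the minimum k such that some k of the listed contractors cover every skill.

3

Take {S1, S2, S4}. Their union is {N1, N2, N3, N4, N5, N6, N7, N8, N9, N10, N11, N12}, which is all 12 skills.
Only S4 contains N4, so S4 is forced; the remaining 5 skills need at least 2 more contractors (each remaining contractor adds at most 4) — so at least 3 contractors are needed, and 3 is optimal.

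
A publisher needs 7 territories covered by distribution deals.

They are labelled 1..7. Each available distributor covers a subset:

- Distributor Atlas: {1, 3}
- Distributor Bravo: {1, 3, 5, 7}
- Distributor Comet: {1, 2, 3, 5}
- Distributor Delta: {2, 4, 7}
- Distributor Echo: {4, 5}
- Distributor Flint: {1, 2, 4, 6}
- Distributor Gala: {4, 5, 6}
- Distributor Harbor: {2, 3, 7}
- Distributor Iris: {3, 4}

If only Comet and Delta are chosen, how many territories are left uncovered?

Union of Comet, Delta = {1, 2, 3, 4, 5, 7}.
Not covered: 6 — 1 territory.

1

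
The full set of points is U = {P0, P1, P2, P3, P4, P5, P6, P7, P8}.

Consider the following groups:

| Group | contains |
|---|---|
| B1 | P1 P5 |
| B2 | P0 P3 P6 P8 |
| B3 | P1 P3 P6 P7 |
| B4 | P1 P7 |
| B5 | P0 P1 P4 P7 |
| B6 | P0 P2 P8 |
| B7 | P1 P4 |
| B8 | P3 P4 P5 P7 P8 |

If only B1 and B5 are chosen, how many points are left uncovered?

4

Union of B1, B5 = {P0, P1, P4, P5, P7}.
Not covered: P2, P3, P6, P8 — 4 points.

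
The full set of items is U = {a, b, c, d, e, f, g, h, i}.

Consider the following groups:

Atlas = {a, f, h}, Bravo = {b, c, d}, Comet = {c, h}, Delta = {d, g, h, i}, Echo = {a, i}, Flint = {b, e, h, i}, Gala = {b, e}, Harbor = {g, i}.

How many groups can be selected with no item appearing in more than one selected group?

3

Comet, Echo, Gala are pairwise disjoint (Comet={c,h}; Echo={a,i}; Gala={b,e}).
Every remaining group overlaps one of these, and no 4 of the listed groups are pairwise disjoint, so 3 is the maximum.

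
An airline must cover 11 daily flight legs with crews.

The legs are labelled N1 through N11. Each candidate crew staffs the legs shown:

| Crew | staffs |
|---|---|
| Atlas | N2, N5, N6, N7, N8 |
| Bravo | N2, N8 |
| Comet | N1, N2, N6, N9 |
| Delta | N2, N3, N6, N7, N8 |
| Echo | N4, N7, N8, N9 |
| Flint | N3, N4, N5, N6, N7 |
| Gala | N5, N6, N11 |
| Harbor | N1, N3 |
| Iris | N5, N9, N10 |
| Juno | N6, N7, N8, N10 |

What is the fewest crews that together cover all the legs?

Take {Comet, Flint, Gala, Juno}. Their union is {N1, N2, N3, N4, N5, N6, N7, N8, N9, N10, N11}, which is all 11 legs.
No 3 of the 10 crews cover everything (all 120 combinations miss at least one leg), so 4 is optimal.

4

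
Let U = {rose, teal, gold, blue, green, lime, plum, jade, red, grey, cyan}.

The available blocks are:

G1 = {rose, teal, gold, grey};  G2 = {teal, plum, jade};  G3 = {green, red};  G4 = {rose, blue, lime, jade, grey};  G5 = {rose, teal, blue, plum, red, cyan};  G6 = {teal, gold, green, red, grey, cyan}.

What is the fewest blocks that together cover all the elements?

G4, G5, and G6 cover everything between them: the union {rose, teal, gold, blue, green, lime, plum, jade, red, grey, cyan} is all of U.
Only G4 contains lime, so G4 is forced; the remaining 6 elements need at least 2 more blocks (each remaining block adds at most 5) — so at least 3 blocks are needed, and 3 is optimal.

3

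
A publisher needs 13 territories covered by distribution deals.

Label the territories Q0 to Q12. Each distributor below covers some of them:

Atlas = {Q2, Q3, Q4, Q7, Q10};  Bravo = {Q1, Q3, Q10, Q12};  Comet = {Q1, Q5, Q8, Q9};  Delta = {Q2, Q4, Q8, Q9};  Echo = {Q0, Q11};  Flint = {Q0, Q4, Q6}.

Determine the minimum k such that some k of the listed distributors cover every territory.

Atlas and Bravo and Comet and Echo and Flint together: Atlas ∪ Bravo ∪ Comet ∪ Echo ∪ Flint = {Q0, Q1, Q2, Q3, Q4, Q5, Q6, Q7, Q8, Q9, Q10, Q11, Q12} — every territory is covered.
No 4 of the 6 distributors cover everything (all 15 combinations miss at least one territory), so 5 is optimal.

5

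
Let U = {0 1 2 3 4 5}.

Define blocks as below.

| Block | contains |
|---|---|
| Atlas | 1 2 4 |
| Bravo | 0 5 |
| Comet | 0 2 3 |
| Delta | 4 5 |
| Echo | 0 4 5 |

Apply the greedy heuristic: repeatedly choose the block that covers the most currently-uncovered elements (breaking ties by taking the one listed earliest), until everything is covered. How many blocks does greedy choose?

3

Greedy: pick Atlas (covers 3 new) → pick Bravo (covers 2 new) → pick Comet (covers 1 new). Total picks: 3.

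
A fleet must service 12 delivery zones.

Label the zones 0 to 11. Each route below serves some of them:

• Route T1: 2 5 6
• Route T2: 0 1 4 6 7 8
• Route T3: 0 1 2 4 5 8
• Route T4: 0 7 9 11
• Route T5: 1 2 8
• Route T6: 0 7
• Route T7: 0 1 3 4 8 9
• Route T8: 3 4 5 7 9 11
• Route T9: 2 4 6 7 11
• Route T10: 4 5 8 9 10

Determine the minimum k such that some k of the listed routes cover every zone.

Take {T7, T9, T10}. Their union is {0, 1, 2, 3, 4, 5, 6, 7, 8, 9, 10, 11}, which is all 12 zones.
Only T10 contains 10, so T10 is forced; the remaining 7 zones need at least 2 more routes (each remaining route adds at most 4) — so at least 3 routes are needed, and 3 is optimal.

3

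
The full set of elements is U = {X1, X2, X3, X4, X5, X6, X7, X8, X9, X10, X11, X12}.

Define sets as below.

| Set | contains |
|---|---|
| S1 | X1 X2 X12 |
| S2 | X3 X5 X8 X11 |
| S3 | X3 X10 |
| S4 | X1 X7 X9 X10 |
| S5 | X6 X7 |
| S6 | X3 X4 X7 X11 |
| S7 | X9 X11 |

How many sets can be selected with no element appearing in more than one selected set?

S1, S3, S5, S7 are pairwise disjoint (S1={X1,X2,X12}; S3={X3,X10}; S5={X6,X7}; S7={X9,X11}).
Every remaining set overlaps one of these, and no 5 of the listed sets are pairwise disjoint, so 4 is the maximum.

4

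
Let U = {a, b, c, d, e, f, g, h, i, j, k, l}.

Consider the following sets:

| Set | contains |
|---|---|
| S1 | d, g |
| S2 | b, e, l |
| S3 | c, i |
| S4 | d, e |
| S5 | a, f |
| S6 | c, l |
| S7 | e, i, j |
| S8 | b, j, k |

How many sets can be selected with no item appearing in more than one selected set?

4

S1, S2, S3, S5 are pairwise disjoint (S1={d,g}; S2={b,e,l}; S3={c,i}; S5={a,f}).
Every remaining set overlaps one of these, and no 5 of the listed sets are pairwise disjoint, so 4 is the maximum.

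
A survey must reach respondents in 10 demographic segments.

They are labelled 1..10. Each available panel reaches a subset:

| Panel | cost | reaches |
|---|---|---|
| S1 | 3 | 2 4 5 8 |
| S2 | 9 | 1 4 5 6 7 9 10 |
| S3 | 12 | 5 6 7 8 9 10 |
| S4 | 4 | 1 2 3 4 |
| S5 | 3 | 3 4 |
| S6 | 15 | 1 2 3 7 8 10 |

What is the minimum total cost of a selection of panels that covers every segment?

15

S1, S2, S5 together cover every segment (S1 ∪ S2 ∪ S5 = {1, 2, 3, 4, 5, 6, 7, 8, 9, 10}); total cost 3 + 9 + 3 = 15.
No covering selection has total cost below 15.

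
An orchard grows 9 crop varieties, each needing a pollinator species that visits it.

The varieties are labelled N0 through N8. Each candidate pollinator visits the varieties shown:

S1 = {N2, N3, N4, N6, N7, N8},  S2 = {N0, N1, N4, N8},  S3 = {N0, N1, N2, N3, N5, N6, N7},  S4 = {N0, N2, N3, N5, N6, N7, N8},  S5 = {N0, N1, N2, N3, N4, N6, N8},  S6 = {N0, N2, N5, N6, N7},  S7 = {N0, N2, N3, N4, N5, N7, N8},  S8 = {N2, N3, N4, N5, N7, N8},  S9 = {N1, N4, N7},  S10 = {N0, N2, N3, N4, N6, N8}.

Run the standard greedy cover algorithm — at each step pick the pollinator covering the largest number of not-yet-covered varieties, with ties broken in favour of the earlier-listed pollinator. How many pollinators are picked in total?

2

Greedy: pick S3 (covers 7 new) → pick S1 (covers 2 new). Total picks: 2.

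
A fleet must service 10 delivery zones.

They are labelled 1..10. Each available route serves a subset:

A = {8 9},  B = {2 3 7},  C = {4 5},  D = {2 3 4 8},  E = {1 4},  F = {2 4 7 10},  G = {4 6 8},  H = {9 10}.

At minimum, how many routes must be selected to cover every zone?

B and C and E and G and H together: B ∪ C ∪ E ∪ G ∪ H = {1, 2, 3, 4, 5, 6, 7, 8, 9, 10} — every zone is covered.
No 4 of the 8 routes cover everything (all 70 combinations miss at least one zone), so 5 is optimal.

5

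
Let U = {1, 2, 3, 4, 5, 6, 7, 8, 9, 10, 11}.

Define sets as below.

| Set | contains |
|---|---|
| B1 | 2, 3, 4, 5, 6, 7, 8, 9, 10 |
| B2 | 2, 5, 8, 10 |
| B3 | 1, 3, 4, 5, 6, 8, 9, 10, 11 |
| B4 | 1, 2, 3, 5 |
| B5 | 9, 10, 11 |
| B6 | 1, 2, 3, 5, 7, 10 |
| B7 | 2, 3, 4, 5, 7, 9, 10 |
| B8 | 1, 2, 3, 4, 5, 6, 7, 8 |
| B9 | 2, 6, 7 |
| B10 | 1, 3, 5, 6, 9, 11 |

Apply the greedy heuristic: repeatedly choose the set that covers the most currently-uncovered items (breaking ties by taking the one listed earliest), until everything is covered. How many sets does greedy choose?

Greedy: pick B1 (covers 9 new) → pick B3 (covers 2 new). Total picks: 2.

2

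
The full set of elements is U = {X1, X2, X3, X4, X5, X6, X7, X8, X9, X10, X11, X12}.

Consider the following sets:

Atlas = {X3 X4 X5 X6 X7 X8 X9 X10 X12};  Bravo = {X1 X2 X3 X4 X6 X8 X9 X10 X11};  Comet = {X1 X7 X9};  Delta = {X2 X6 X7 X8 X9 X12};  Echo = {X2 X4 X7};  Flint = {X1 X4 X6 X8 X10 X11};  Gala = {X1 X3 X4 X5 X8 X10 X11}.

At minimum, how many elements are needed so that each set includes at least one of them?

2

The 2 elements {X7, X10} hit every set.
No single element lies in every set, so at least 2 are needed and 2 is optimal.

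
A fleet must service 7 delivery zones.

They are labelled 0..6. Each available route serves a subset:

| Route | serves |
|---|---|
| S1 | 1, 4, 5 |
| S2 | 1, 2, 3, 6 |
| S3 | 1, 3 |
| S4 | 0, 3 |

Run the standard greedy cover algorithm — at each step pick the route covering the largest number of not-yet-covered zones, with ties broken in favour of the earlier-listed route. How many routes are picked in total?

Greedy: pick S2 (covers 4 new) → pick S1 (covers 2 new) → pick S4 (covers 1 new). Total picks: 3.

3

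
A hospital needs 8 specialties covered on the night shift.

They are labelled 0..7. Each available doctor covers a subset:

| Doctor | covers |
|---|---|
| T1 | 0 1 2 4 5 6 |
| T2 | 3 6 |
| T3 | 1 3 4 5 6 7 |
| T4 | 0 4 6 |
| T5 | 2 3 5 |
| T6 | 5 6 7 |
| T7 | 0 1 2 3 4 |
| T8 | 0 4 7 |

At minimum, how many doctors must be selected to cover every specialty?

2

Take {T6, T7}. Their union is {0, 1, 2, 3, 4, 5, 6, 7}, which is all 8 specialties.
No single doctor has all 8 specialties (the largest, T1, has 6), so 2 is optimal.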